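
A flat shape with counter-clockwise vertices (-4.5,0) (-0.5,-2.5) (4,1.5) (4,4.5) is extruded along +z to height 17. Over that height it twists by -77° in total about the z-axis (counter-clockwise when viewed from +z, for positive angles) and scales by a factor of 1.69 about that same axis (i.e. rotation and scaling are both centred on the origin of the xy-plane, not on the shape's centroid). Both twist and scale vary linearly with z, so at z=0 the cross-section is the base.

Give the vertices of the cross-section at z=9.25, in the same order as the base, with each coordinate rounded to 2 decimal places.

Cross-section at z=9.25: (-4.61,4.13) (-2.81,-2.10) (5.47,-2.14) (8.23,0.93)

t = z/height = 9.25/17 = 0.544118
s = 1 + (scale-1)·z/height = 1 + (1.69-1)·9.25/17 = 1.375441
θ = twist·z/height = -77°·9.25/17 = -41.8971° = -0.731242 rad
cos θ = 0.744346, sin θ = -0.667794 (intermediates below are computed at full precision and shown rounded to 5 d.p.)
v1: (-4.5,0) → rotate → (-3.34956,3.00507) → ×s → (-4.60712,4.13330) → (-4.61,4.13)
v2: (-0.5,-2.5) → rotate → (-2.04166,-1.52697) → ×s → (-2.80818,-2.10025) → (-2.81,-2.10)
v3: (4,1.5) → rotate → (3.97907,-1.55466) → ×s → (5.47298,-2.13834) → (5.47,-2.14)
v4: (4,4.5) → rotate → (5.98246,0.67838) → ×s → (8.22852,0.93307) → (8.23,0.93)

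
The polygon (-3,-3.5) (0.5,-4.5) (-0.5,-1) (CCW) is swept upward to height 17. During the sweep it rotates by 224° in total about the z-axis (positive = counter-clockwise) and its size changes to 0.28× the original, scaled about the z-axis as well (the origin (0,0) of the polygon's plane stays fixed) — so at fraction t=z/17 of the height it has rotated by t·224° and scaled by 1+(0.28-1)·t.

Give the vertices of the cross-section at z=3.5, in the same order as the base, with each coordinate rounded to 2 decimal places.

t = z/height = 3.5/17 = 0.205882
s = 1 + (scale-1)·z/height = 1 + (0.28-1)·3.5/17 = 0.851765
θ = twist·z/height = 224°·3.5/17 = 46.1176° = 0.804905 rad
cos θ = 0.693180, sin θ = 0.720765 (intermediates below are computed at full precision and shown rounded to 5 d.p.)
v1: (-3,-3.5) → rotate → (0.44314,-4.58842) → ×s → (0.37745,-3.90826) → (0.38,-3.91)
v2: (0.5,-4.5) → rotate → (3.59003,-2.75893) → ×s → (3.05786,-2.34996) → (3.06,-2.35)
v3: (-0.5,-1) → rotate → (0.37417,-1.05356) → ×s → (0.31871,-0.89739) → (0.32,-0.90)

Cross-section at z=3.5: (0.38,-3.91) (3.06,-2.35) (0.32,-0.90)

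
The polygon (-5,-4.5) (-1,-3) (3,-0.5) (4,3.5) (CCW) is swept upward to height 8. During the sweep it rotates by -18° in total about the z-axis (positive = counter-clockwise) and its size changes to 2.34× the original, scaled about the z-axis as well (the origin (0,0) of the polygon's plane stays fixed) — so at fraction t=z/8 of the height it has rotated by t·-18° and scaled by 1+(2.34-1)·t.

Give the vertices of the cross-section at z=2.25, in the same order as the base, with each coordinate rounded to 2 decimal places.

t = z/height = 2.25/8 = 0.28125
s = 1 + (scale-1)·z/height = 1 + (2.34-1)·2.25/8 = 1.376875
θ = twist·z/height = -18°·2.25/8 = -5.0625° = -0.088357 rad
cos θ = 0.996099, sin θ = -0.088242 (intermediates below are computed at full precision and shown rounded to 5 d.p.)
v1: (-5,-4.5) → rotate → (-5.37759,-4.04123) → ×s → (-7.40426,-5.56427) → (-7.40,-5.56)
v2: (-1,-3) → rotate → (-1.26083,-2.90005) → ×s → (-1.73600,-3.99301) → (-1.74,-3.99)
v3: (3,-0.5) → rotate → (2.94418,-0.76278) → ×s → (4.05376,-1.05025) → (4.05,-1.05)
v4: (4,3.5) → rotate → (4.29324,3.13338) → ×s → (5.91126,4.31427) → (5.91,4.31)

Cross-section at z=2.25: (-7.40,-5.56) (-1.74,-3.99) (4.05,-1.05) (5.91,4.31)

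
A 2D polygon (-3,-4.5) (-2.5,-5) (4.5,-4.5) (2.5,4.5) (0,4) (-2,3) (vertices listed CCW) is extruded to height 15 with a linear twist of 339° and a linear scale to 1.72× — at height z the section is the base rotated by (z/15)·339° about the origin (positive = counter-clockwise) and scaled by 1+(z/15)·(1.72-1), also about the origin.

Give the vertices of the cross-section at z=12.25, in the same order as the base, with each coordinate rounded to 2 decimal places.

Cross-section at z=12.25: (-7.66,3.88) (-8.36,2.99) (-6.24,-7.95) (7.57,-3.09) (6.31,0.76) (4.35,3.72)

t = z/height = 12.25/15 = 0.816667
s = 1 + (scale-1)·z/height = 1 + (1.72-1)·12.25/15 = 1.588000
θ = twist·z/height = 339°·12.25/15 = 276.8500° = 4.831944 rad
cos θ = 0.119270, sin θ = -0.992862 (intermediates below are computed at full precision and shown rounded to 5 d.p.)
v1: (-3,-4.5) → rotate → (-4.82569,2.44187) → ×s → (-7.66319,3.87769) → (-7.66,3.88)
v2: (-2.5,-5) → rotate → (-5.26249,1.88580) → ×s → (-8.35683,2.99465) → (-8.36,2.99)
v3: (4.5,-4.5) → rotate → (-3.93116,-5.00460) → ×s → (-6.24268,-7.94730) → (-6.24,-7.95)
v4: (2.5,4.5) → rotate → (4.76605,-1.94544) → ×s → (7.56849,-3.08935) → (7.57,-3.09)
v5: (0,4) → rotate → (3.97145,0.47708) → ×s → (6.30666,0.75761) → (6.31,0.76)
v6: (-2,3) → rotate → (2.74004,2.34353) → ×s → (4.35119,3.72153) → (4.35,3.72)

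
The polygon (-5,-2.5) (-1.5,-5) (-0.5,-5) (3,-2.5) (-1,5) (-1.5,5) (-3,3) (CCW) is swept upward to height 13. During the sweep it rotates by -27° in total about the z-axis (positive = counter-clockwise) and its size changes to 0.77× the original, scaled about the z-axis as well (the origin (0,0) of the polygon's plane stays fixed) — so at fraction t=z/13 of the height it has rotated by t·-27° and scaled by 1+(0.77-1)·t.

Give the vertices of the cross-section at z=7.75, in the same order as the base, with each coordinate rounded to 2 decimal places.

t = z/height = 7.75/13 = 0.596154
s = 1 + (scale-1)·z/height = 1 + (0.77-1)·7.75/13 = 0.862885
θ = twist·z/height = -27°·7.75/13 = -16.0962° = -0.280931 rad
cos θ = 0.960798, sin θ = -0.277250 (intermediates below are computed at full precision and shown rounded to 5 d.p.)
v1: (-5,-2.5) → rotate → (-5.49711,-1.01574) → ×s → (-4.74338,-0.87647) → (-4.74,-0.88)
v2: (-1.5,-5) → rotate → (-2.82745,-4.38811) → ×s → (-2.43976,-3.78644) → (-2.44,-3.79)
v3: (-0.5,-5) → rotate → (-1.86665,-4.66536) → ×s → (-1.61070,-4.02567) → (-1.61,-4.03)
v4: (3,-2.5) → rotate → (2.18927,-3.23374) → ×s → (1.88909,-2.79035) → (1.89,-2.79)
v5: (-1,5) → rotate → (0.42545,5.08124) → ×s → (0.36712,4.38452) → (0.37,4.38)
v6: (-1.5,5) → rotate → (-0.05495,5.21986) → ×s → (-0.04741,4.50414) → (-0.05,4.50)
v7: (-3,3) → rotate → (-2.05064,3.71414) → ×s → (-1.76947,3.20488) → (-1.77,3.20)

Cross-section at z=7.75: (-4.74,-0.88) (-2.44,-3.79) (-1.61,-4.03) (1.89,-2.79) (0.37,4.38) (-0.05,4.50) (-1.77,3.20)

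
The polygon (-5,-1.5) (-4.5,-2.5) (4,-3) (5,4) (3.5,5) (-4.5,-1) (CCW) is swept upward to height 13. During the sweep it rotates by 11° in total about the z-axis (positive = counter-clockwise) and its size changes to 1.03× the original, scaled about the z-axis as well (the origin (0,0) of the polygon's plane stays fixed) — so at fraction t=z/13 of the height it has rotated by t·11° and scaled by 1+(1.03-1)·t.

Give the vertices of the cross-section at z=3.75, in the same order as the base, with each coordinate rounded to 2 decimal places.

t = z/height = 3.75/13 = 0.288462
s = 1 + (scale-1)·z/height = 1 + (1.03-1)·3.75/13 = 1.008654
θ = twist·z/height = 11°·3.75/13 = 3.1731° = 0.055381 rad
cos θ = 0.998467, sin θ = 0.055352 (intermediates below are computed at full precision and shown rounded to 5 d.p.)
v1: (-5,-1.5) → rotate → (-4.90931,-1.77446) → ×s → (-4.95179,-1.78982) → (-4.95,-1.79)
v2: (-4.5,-2.5) → rotate → (-4.35472,-2.74525) → ×s → (-4.39241,-2.76901) → (-4.39,-2.77)
v3: (4,-3) → rotate → (4.15992,-2.77399) → ×s → (4.19592,-2.79800) → (4.20,-2.80)
v4: (5,4) → rotate → (4.77093,4.27063) → ×s → (4.81221,4.30759) → (4.81,4.31)
v5: (3.5,5) → rotate → (3.21787,5.18607) → ×s → (3.24572,5.23095) → (3.25,5.23)
v6: (-4.5,-1) → rotate → (-4.43775,-1.24755) → ×s → (-4.47615,-1.25835) → (-4.48,-1.26)

Cross-section at z=3.75: (-4.95,-1.79) (-4.39,-2.77) (4.20,-2.80) (4.81,4.31) (3.25,5.23) (-4.48,-1.26)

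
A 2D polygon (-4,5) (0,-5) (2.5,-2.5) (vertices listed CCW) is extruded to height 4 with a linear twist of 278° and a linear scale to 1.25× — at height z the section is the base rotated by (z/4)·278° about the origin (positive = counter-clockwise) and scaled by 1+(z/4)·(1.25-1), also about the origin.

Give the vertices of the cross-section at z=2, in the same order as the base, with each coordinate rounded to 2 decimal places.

t = z/height = 2/4 = 0.5
s = 1 + (scale-1)·z/height = 1 + (1.25-1)·2/4 = 1.125000
θ = twist·z/height = 278°·2/4 = 139.0000° = 2.426008 rad
cos θ = -0.754710, sin θ = 0.656059 (intermediates below are computed at full precision and shown rounded to 5 d.p.)
v1: (-4,5) → rotate → (-0.26146,-6.39778) → ×s → (-0.29414,-7.19751) → (-0.29,-7.20)
v2: (0,-5) → rotate → (3.28030,3.77355) → ×s → (3.69033,4.24524) → (3.69,4.25)
v3: (2.5,-2.5) → rotate → (-0.24663,3.52692) → ×s → (-0.27745,3.96779) → (-0.28,3.97)

Cross-section at z=2: (-0.29,-7.20) (3.69,4.25) (-0.28,3.97)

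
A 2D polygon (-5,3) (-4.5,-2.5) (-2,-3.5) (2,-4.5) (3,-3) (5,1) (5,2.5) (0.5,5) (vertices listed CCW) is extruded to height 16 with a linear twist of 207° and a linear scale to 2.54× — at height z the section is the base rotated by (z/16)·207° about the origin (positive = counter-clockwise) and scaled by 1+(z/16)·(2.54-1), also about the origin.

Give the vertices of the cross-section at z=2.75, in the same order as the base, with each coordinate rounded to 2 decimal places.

Cross-section at z=2.75: (-7.35,-0.59) (-2.79,-5.88) (0.52,-5.07) (5.37,-3.16) (5.29,-0.88) (4.41,4.71) (3.30,6.25) (-3.16,5.51)

t = z/height = 2.75/16 = 0.171875
s = 1 + (scale-1)·z/height = 1 + (2.54-1)·2.75/16 = 1.264688
θ = twist·z/height = 207°·2.75/16 = 35.5781° = 0.620955 rad
cos θ = 0.813323, sin θ = 0.581812 (intermediates below are computed at full precision and shown rounded to 5 d.p.)
v1: (-5,3) → rotate → (-5.81205,-0.46909) → ×s → (-7.35043,-0.59326) → (-7.35,-0.59)
v2: (-4.5,-2.5) → rotate → (-2.20542,-4.65146) → ×s → (-2.78917,-5.88265) → (-2.79,-5.88)
v3: (-2,-3.5) → rotate → (0.40970,-4.01026) → ×s → (0.51814,-5.07172) → (0.52,-5.07)
v4: (2,-4.5) → rotate → (4.24480,-2.49633) → ×s → (5.36835,-3.15708) → (5.37,-3.16)
v5: (3,-3) → rotate → (4.18541,-0.69453) → ×s → (5.29323,-0.87837) → (5.29,-0.88)
v6: (5,1) → rotate → (3.48480,3.72239) → ×s → (4.40719,4.70765) → (4.41,4.71)
v7: (5,2.5) → rotate → (2.61208,4.94237) → ×s → (3.30347,6.25055) → (3.30,6.25)
v8: (0.5,5) → rotate → (-2.50240,4.35752) → ×s → (-3.16476,5.51090) → (-3.16,5.51)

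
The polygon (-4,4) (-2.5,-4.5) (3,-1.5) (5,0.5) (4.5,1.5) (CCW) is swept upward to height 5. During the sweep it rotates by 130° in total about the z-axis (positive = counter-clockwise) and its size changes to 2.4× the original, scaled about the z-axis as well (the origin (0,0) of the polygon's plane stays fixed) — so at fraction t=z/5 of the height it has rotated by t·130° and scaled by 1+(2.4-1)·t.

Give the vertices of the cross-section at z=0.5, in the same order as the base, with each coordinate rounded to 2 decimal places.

t = z/height = 0.5/5 = 0.1
s = 1 + (scale-1)·z/height = 1 + (2.4-1)·0.5/5 = 1.140000
θ = twist·z/height = 130°·0.5/5 = 13.0000° = 0.226893 rad
cos θ = 0.974370, sin θ = 0.224951 (intermediates below are computed at full precision and shown rounded to 5 d.p.)
v1: (-4,4) → rotate → (-4.79728,2.99768) → ×s → (-5.46890,3.41735) → (-5.47,3.42)
v2: (-2.5,-4.5) → rotate → (-1.42365,-4.94704) → ×s → (-1.62296,-5.63963) → (-1.62,-5.64)
v3: (3,-1.5) → rotate → (3.26054,-0.78670) → ×s → (3.71701,-0.89684) → (3.72,-0.90)
v4: (5,0.5) → rotate → (4.75937,1.61194) → ×s → (5.42569,1.83761) → (5.43,1.84)
v5: (4.5,1.5) → rotate → (4.04724,2.47383) → ×s → (4.61385,2.82017) → (4.61,2.82)

Cross-section at z=0.5: (-5.47,3.42) (-1.62,-5.64) (3.72,-0.90) (5.43,1.84) (4.61,2.82)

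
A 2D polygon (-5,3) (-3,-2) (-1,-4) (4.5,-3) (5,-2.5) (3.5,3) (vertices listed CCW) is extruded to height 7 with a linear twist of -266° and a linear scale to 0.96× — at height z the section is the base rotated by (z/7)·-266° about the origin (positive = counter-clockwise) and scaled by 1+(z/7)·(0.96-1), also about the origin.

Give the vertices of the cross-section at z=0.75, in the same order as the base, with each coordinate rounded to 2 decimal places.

t = z/height = 0.75/7 = 0.107143
s = 1 + (scale-1)·z/height = 1 + (0.96-1)·0.75/7 = 0.995714
θ = twist·z/height = -266°·0.75/7 = -28.5000° = -0.497419 rad
cos θ = 0.878817, sin θ = -0.477159 (intermediates below are computed at full precision and shown rounded to 5 d.p.)
v1: (-5,3) → rotate → (-2.96261,5.02225) → ×s → (-2.94991,5.00072) → (-2.95,5.00)
v2: (-3,-2) → rotate → (-3.59077,-0.32616) → ×s → (-3.57538,-0.32476) → (-3.58,-0.32)
v3: (-1,-4) → rotate → (-2.78745,-3.03811) → ×s → (-2.77551,-3.02509) → (-2.78,-3.03)
v4: (4.5,-3) → rotate → (2.52320,-4.78367) → ×s → (2.51239,-4.76316) → (2.51,-4.76)
v5: (5,-2.5) → rotate → (3.20119,-4.58284) → ×s → (3.18747,-4.56320) → (3.19,-4.56)
v6: (3.5,3) → rotate → (4.50734,0.96640) → ×s → (4.48802,0.96225) → (4.49,0.96)

Cross-section at z=0.75: (-2.95,5.00) (-3.58,-0.32) (-2.78,-3.03) (2.51,-4.76) (3.19,-4.56) (4.49,0.96)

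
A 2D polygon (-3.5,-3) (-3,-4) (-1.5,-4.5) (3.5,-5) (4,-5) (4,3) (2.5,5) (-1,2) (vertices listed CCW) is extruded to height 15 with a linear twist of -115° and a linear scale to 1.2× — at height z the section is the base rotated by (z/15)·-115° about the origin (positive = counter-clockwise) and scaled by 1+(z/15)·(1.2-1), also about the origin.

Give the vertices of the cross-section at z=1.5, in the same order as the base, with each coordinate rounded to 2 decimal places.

t = z/height = 1.5/15 = 0.1
s = 1 + (scale-1)·z/height = 1 + (1.2-1)·1.5/15 = 1.020000
θ = twist·z/height = -115°·1.5/15 = -11.5000° = -0.200713 rad
cos θ = 0.979925, sin θ = -0.199368 (intermediates below are computed at full precision and shown rounded to 5 d.p.)
v1: (-3.5,-3) → rotate → (-4.02784,-2.24199) → ×s → (-4.10840,-2.28683) → (-4.11,-2.29)
v2: (-3,-4) → rotate → (-3.73725,-3.32160) → ×s → (-3.81199,-3.38803) → (-3.81,-3.39)
v3: (-1.5,-4.5) → rotate → (-2.36704,-4.11061) → ×s → (-2.41438,-4.19282) → (-2.41,-4.19)
v4: (3.5,-5) → rotate → (2.43290,-5.59741) → ×s → (2.48155,-5.70936) → (2.48,-5.71)
v5: (4,-5) → rotate → (2.92286,-5.69710) → ×s → (2.98132,-5.81104) → (2.98,-5.81)
v6: (4,3) → rotate → (4.51780,2.14230) → ×s → (4.60816,2.18515) → (4.61,2.19)
v7: (2.5,5) → rotate → (3.44665,4.40120) → ×s → (3.51558,4.48923) → (3.52,4.49)
v8: (-1,2) → rotate → (-0.58119,2.15922) → ×s → (-0.59281,2.20240) → (-0.59,2.20)

Cross-section at z=1.5: (-4.11,-2.29) (-3.81,-3.39) (-2.41,-4.19) (2.48,-5.71) (2.98,-5.81) (4.61,2.19) (3.52,4.49) (-0.59,2.20)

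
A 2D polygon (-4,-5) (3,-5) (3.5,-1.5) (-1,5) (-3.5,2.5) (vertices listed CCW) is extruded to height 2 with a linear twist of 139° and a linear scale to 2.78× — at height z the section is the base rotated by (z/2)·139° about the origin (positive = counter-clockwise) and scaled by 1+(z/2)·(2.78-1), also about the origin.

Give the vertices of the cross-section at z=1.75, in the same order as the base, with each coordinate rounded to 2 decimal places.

t = z/height = 1.75/2 = 0.875
s = 1 + (scale-1)·z/height = 1 + (2.78-1)·1.75/2 = 2.557500
θ = twist·z/height = 139°·1.75/2 = 121.6250° = 2.122757 rad
cos θ = -0.524357, sin θ = 0.851498 (intermediates below are computed at full precision and shown rounded to 5 d.p.)
v1: (-4,-5) → rotate → (6.35492,-0.78421) → ×s → (16.25271,-2.00561) → (16.25,-2.01)
v2: (3,-5) → rotate → (2.68442,5.17628) → ×s → (6.86540,13.23834) → (6.87,13.24)
v3: (3.5,-1.5) → rotate → (-0.55800,3.76678) → ×s → (-1.42709,9.63354) → (-1.43,9.63)
v4: (-1,5) → rotate → (-3.73313,-3.47329) → ×s → (-9.54749,-8.88293) → (-9.55,-8.88)
v5: (-3.5,2.5) → rotate → (-0.29349,-4.29114) → ×s → (-0.75061,-10.97458) → (-0.75,-10.97)

Cross-section at z=1.75: (16.25,-2.01) (6.87,13.24) (-1.43,9.63) (-9.55,-8.88) (-0.75,-10.97)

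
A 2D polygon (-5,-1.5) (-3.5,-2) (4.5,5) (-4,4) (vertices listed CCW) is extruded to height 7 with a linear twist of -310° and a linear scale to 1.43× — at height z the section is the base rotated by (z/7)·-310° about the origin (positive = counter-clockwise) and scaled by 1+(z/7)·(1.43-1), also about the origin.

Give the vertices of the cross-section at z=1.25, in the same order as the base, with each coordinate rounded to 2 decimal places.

Cross-section at z=1.25: (-4.39,3.51) (-3.91,1.88) (7.18,-0.93) (1.10,5.99)

t = z/height = 1.25/7 = 0.178571
s = 1 + (scale-1)·z/height = 1 + (1.43-1)·1.25/7 = 1.076786
θ = twist·z/height = -310°·1.25/7 = -55.3571° = -0.966164 rad
cos θ = 0.568459, sin θ = -0.822711 (intermediates below are computed at full precision and shown rounded to 5 d.p.)
v1: (-5,-1.5) → rotate → (-4.07636,3.26087) → ×s → (-4.38937,3.51126) → (-4.39,3.51)
v2: (-3.5,-2) → rotate → (-3.63503,1.74257) → ×s → (-3.91415,1.87638) → (-3.91,1.88)
v3: (4.5,5) → rotate → (6.67162,-0.85990) → ×s → (7.18391,-0.92593) → (7.18,-0.93)
v4: (-4,4) → rotate → (1.01701,5.56468) → ×s → (1.09510,5.99197) → (1.10,5.99)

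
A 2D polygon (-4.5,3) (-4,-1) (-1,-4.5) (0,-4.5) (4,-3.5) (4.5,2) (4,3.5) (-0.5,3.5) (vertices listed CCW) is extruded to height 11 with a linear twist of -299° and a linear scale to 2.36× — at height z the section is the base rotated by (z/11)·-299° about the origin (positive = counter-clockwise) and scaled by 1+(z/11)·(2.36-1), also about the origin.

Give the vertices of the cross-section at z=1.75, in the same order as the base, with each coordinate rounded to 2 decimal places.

t = z/height = 1.75/11 = 0.159091
s = 1 + (scale-1)·z/height = 1 + (2.36-1)·1.75/11 = 1.216364
θ = twist·z/height = -299°·1.75/11 = -47.5682° = -0.830221 rad
cos θ = 0.674712, sin θ = -0.738081 (intermediates below are computed at full precision and shown rounded to 5 d.p.)
v1: (-4.5,3) → rotate → (-0.82196,5.34550) → ×s → (-0.99981,6.50207) → (-1.00,6.50)
v2: (-4,-1) → rotate → (-3.43693,2.27761) → ×s → (-4.18056,2.77040) → (-4.18,2.77)
v3: (-1,-4.5) → rotate → (-3.99608,-2.29812) → ×s → (-4.86068,-2.79536) → (-4.86,-2.80)
v4: (0,-4.5) → rotate → (-3.32136,-3.03621) → ×s → (-4.03999,-3.69313) → (-4.04,-3.69)
v5: (4,-3.5) → rotate → (0.11557,-5.31382) → ×s → (0.14057,-6.46353) → (0.14,-6.46)
v6: (4.5,2) → rotate → (4.51237,-1.97194) → ×s → (5.48868,-2.39859) → (5.49,-2.40)
v7: (4,3.5) → rotate → (5.28213,-0.59083) → ×s → (6.42499,-0.71866) → (6.42,-0.72)
v8: (-0.5,3.5) → rotate → (2.24593,2.73053) → ×s → (2.73186,3.32132) → (2.73,3.32)

Cross-section at z=1.75: (-1.00,6.50) (-4.18,2.77) (-4.86,-2.80) (-4.04,-3.69) (0.14,-6.46) (5.49,-2.40) (6.42,-0.72) (2.73,3.32)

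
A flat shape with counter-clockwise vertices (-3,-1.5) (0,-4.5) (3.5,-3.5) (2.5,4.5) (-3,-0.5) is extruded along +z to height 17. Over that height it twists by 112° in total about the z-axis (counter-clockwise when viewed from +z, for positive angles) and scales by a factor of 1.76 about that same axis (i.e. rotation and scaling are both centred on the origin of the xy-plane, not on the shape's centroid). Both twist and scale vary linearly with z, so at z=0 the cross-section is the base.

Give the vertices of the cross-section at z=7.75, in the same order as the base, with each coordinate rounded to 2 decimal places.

t = z/height = 7.75/17 = 0.455882
s = 1 + (scale-1)·z/height = 1 + (1.76-1)·7.75/17 = 1.346471
θ = twist·z/height = 112°·7.75/17 = 51.0588° = 0.891145 rad
cos θ = 0.628522, sin θ = 0.777792 (intermediates below are computed at full precision and shown rounded to 5 d.p.)
v1: (-3,-1.5) → rotate → (-0.71888,-3.27616) → ×s → (-0.96795,-4.41125) → (-0.97,-4.41)
v2: (0,-4.5) → rotate → (3.50006,-2.82835) → ×s → (4.71273,-3.80829) → (4.71,-3.81)
v3: (3.5,-3.5) → rotate → (4.92210,0.52244) → ×s → (6.62746,0.70345) → (6.63,0.70)
v4: (2.5,4.5) → rotate → (-1.92876,4.77283) → ×s → (-2.59701,6.42647) → (-2.60,6.43)
v5: (-3,-0.5) → rotate → (-1.49667,-2.64764) → ×s → (-2.01522,-3.56496) → (-2.02,-3.56)

Cross-section at z=7.75: (-0.97,-4.41) (4.71,-3.81) (6.63,0.70) (-2.60,6.43) (-2.02,-3.56)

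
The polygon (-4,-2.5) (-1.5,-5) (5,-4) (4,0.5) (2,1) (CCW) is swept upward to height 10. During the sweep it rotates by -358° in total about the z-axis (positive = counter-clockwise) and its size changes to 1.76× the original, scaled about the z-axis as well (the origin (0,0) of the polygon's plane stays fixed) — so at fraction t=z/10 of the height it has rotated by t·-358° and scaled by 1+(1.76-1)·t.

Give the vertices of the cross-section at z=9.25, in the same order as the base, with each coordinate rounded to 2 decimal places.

Cross-section at z=9.25: (-3.91,-7.02) (1.87,-8.69) (10.75,-1.86) (5.56,4.03) (2.16,3.14)

t = z/height = 9.25/10 = 0.925
s = 1 + (scale-1)·z/height = 1 + (1.76-1)·9.25/10 = 1.703000
θ = twist·z/height = -358°·9.25/10 = -331.1500° = -5.779658 rad
cos θ = 0.875886, sin θ = 0.482518 (intermediates below are computed at full precision and shown rounded to 5 d.p.)
v1: (-4,-2.5) → rotate → (-2.29725,-4.11979) → ×s → (-3.91221,-7.01600) → (-3.91,-7.02)
v2: (-1.5,-5) → rotate → (1.09876,-5.10321) → ×s → (1.87119,-8.69076) → (1.87,-8.69)
v3: (5,-4) → rotate → (6.30950,-1.09095) → ×s → (10.74508,-1.85789) → (10.75,-1.86)
v4: (4,0.5) → rotate → (3.26228,2.36802) → ×s → (5.55567,4.03273) → (5.56,4.03)
v5: (2,1) → rotate → (1.26925,1.84092) → ×s → (2.16154,3.13509) → (2.16,3.14)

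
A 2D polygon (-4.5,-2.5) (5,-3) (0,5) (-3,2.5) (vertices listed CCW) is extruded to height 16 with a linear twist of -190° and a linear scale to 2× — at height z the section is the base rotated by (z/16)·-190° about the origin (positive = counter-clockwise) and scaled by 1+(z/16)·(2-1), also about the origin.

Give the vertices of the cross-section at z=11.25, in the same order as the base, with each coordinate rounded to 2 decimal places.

t = z/height = 11.25/16 = 0.703125
s = 1 + (scale-1)·z/height = 1 + (2-1)·11.25/16 = 1.703125
θ = twist·z/height = -190°·11.25/16 = -133.5938° = -2.331651 rad
cos θ = -0.689541, sin θ = -0.724247 (intermediates below are computed at full precision and shown rounded to 5 d.p.)
v1: (-4.5,-2.5) → rotate → (1.29231,4.98296) → ×s → (2.20097,8.48661) → (2.20,8.49)
v2: (5,-3) → rotate → (-5.62044,-1.55261) → ×s → (-9.57232,-2.64430) → (-9.57,-2.64)
v3: (0,5) → rotate → (3.62124,-3.44770) → ×s → (6.16742,-5.87187) → (6.17,-5.87)
v4: (-3,2.5) → rotate → (3.87924,0.44889) → ×s → (6.60683,0.76452) → (6.61,0.76)

Cross-section at z=11.25: (2.20,8.49) (-9.57,-2.64) (6.17,-5.87) (6.61,0.76)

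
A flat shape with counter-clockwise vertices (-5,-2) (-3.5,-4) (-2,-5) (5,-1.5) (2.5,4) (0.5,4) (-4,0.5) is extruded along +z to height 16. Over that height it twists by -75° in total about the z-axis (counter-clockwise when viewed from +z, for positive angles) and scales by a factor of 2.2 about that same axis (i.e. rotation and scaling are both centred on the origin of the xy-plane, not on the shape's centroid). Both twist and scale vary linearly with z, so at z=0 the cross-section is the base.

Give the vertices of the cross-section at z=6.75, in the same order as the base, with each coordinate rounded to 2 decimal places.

t = z/height = 6.75/16 = 0.421875
s = 1 + (scale-1)·z/height = 1 + (2.2-1)·6.75/16 = 1.506250
θ = twist·z/height = -75°·6.75/16 = -31.6406° = -0.552233 rad
cos θ = 0.851355, sin θ = -0.524590 (intermediates below are computed at full precision and shown rounded to 5 d.p.)
v1: (-5,-2) → rotate → (-5.30596,0.92024) → ×s → (-7.99210,1.38611) → (-7.99,1.39)
v2: (-3.5,-4) → rotate → (-5.07810,-1.56936) → ×s → (-7.64889,-2.36384) → (-7.65,-2.36)
v3: (-2,-5) → rotate → (-4.32566,-3.20760) → ×s → (-6.51552,-4.83144) → (-6.52,-4.83)
v4: (5,-1.5) → rotate → (3.46989,-3.89998) → ×s → (5.22652,-5.87435) → (5.23,-5.87)
v5: (2.5,4) → rotate → (4.22675,2.09395) → ×s → (6.36654,3.15401) → (6.37,3.15)
v6: (0.5,4) → rotate → (2.52404,3.14313) → ×s → (3.80183,4.73433) → (3.80,4.73)
v7: (-4,0.5) → rotate → (-3.14313,2.52404) → ×s → (-4.73433,3.80183) → (-4.73,3.80)

Cross-section at z=6.75: (-7.99,1.39) (-7.65,-2.36) (-6.52,-4.83) (5.23,-5.87) (6.37,3.15) (3.80,4.73) (-4.73,3.80)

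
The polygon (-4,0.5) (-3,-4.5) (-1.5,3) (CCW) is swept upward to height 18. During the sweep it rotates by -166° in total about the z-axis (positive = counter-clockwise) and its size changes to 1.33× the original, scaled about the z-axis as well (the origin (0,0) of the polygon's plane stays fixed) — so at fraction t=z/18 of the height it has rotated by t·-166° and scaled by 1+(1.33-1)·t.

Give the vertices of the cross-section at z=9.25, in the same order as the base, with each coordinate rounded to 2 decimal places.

t = z/height = 9.25/18 = 0.513889
s = 1 + (scale-1)·z/height = 1 + (1.33-1)·9.25/18 = 1.169583
θ = twist·z/height = -166°·9.25/18 = -85.3056° = -1.488863 rad
cos θ = 0.081842, sin θ = -0.996645 (intermediates below are computed at full precision and shown rounded to 5 d.p.)
v1: (-4,0.5) → rotate → (0.17096,4.02750) → ×s → (0.19995,4.71050) → (0.20,4.71)
v2: (-3,-4.5) → rotate → (-4.73043,2.62165) → ×s → (-5.53263,3.06624) → (-5.53,3.07)
v3: (-1.5,3) → rotate → (2.86717,1.74049) → ×s → (3.35340,2.03565) → (3.35,2.04)

Cross-section at z=9.25: (0.20,4.71) (-5.53,3.07) (3.35,2.04)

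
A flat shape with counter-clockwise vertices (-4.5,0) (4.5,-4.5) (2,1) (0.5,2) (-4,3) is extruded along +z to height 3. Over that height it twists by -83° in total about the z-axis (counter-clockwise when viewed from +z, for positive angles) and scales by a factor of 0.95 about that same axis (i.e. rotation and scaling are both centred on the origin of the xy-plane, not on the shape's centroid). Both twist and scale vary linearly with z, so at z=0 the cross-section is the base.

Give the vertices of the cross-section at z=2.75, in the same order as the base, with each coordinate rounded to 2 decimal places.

Cross-section at z=2.75: (-1.03,4.17) (-3.14,-5.20) (1.39,-1.62) (1.97,0.00) (1.86,4.39)

t = z/height = 2.75/3 = 0.916667
s = 1 + (scale-1)·z/height = 1 + (0.95-1)·2.75/3 = 0.954167
θ = twist·z/height = -83°·2.75/3 = -76.0833° = -1.327905 rad
cos θ = 0.240510, sin θ = -0.970647 (intermediates below are computed at full precision and shown rounded to 5 d.p.)
v1: (-4.5,0) → rotate → (-1.08230,4.36791) → ×s → (-1.03269,4.16771) → (-1.03,4.17)
v2: (4.5,-4.5) → rotate → (-3.28561,-5.45021) → ×s → (-3.13502,-5.20041) → (-3.14,-5.20)
v3: (2,1) → rotate → (1.45167,-1.70078) → ×s → (1.38513,-1.62283) → (1.39,-1.62)
v4: (0.5,2) → rotate → (2.06155,-0.00430) → ×s → (1.96706,-0.00411) → (1.97,0.00)
v5: (-4,3) → rotate → (1.94990,4.60412) → ×s → (1.86053,4.39310) → (1.86,4.39)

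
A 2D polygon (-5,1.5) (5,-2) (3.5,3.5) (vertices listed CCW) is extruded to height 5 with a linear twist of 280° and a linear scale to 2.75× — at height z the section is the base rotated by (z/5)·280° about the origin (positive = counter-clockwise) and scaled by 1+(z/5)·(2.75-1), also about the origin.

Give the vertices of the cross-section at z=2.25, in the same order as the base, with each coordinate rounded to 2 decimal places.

t = z/height = 2.25/5 = 0.45
s = 1 + (scale-1)·z/height = 1 + (2.75-1)·2.25/5 = 1.787500
θ = twist·z/height = 280°·2.25/5 = 126.0000° = 2.199115 rad
cos θ = -0.587785, sin θ = 0.809017 (intermediates below are computed at full precision and shown rounded to 5 d.p.)
v1: (-5,1.5) → rotate → (1.72540,-4.92676) → ×s → (3.08415,-8.80659) → (3.08,-8.81)
v2: (5,-2) → rotate → (-1.32089,5.22066) → ×s → (-2.36109,9.33192) → (-2.36,9.33)
v3: (3.5,3.5) → rotate → (-4.88881,0.77431) → ×s → (-8.73874,1.38408) → (-8.74,1.38)

Cross-section at z=2.25: (3.08,-8.81) (-2.36,9.33) (-8.74,1.38)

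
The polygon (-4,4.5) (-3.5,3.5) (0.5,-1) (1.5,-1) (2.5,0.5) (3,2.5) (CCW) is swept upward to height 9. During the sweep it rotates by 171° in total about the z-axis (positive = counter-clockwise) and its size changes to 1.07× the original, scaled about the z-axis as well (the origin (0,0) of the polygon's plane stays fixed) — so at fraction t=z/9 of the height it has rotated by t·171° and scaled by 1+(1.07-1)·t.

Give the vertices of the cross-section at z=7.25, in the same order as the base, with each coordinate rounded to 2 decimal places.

t = z/height = 7.25/9 = 0.805556
s = 1 + (scale-1)·z/height = 1 + (1.07-1)·7.25/9 = 1.056389
θ = twist·z/height = 171°·7.25/9 = 137.7500° = 2.404191 rad
cos θ = -0.740218, sin θ = 0.672367 (intermediates below are computed at full precision and shown rounded to 5 d.p.)
v1: (-4,4.5) → rotate → (-0.06478,-6.02045) → ×s → (-0.06843,-6.35994) → (-0.07,-6.36)
v2: (-3.5,3.5) → rotate → (0.23748,-4.94405) → ×s → (0.25087,-5.22284) → (0.25,-5.22)
v3: (0.5,-1) → rotate → (0.30226,1.07640) → ×s → (0.31930,1.13710) → (0.32,1.14)
v4: (1.5,-1) → rotate → (-0.43796,1.74877) → ×s → (-0.46266,1.84738) → (-0.46,1.85)
v5: (2.5,0.5) → rotate → (-2.18673,1.31081) → ×s → (-2.31004,1.38472) → (-2.31,1.38)
v6: (3,2.5) → rotate → (-3.90157,0.16656) → ×s → (-4.12158,0.17595) → (-4.12,0.18)

Cross-section at z=7.25: (-0.07,-6.36) (0.25,-5.22) (0.32,1.14) (-0.46,1.85) (-2.31,1.38) (-4.12,0.18)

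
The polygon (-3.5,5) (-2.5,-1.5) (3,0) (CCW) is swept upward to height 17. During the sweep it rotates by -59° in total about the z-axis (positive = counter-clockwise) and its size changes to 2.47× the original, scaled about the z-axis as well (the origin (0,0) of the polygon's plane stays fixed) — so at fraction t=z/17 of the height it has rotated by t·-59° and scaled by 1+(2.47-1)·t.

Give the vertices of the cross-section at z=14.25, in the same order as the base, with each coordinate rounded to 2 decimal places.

Cross-section at z=14.25: (3.40,13.19) (-6.17,2.06) (4.35,-5.09)

t = z/height = 14.25/17 = 0.838235
s = 1 + (scale-1)·z/height = 1 + (2.47-1)·14.25/17 = 2.232206
θ = twist·z/height = -59°·14.25/17 = -49.4559° = -0.863168 rad
cos θ = 0.650033, sin θ = -0.759906 (intermediates below are computed at full precision and shown rounded to 5 d.p.)
v1: (-3.5,5) → rotate → (1.52441,5.90984) → ×s → (3.40280,13.19197) → (3.40,13.19)
v2: (-2.5,-1.5) → rotate → (-2.76494,0.92471) → ×s → (-6.17192,2.06415) → (-6.17,2.06)
v3: (3,0) → rotate → (1.95010,-2.27972) → ×s → (4.35302,-5.08880) → (4.35,-5.09)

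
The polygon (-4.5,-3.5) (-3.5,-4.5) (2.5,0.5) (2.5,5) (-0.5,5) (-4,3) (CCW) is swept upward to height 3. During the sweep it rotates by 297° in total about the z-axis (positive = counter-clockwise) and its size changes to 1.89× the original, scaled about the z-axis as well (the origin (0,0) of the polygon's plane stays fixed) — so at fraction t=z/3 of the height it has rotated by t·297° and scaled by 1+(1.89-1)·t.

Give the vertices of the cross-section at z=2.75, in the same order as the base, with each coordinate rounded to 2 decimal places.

t = z/height = 2.75/3 = 0.916667
s = 1 + (scale-1)·z/height = 1 + (1.89-1)·2.75/3 = 1.815833
θ = twist·z/height = 297°·2.75/3 = 272.2500° = 4.751659 rad
cos θ = 0.039260, sin θ = -0.999229 (intermediates below are computed at full precision and shown rounded to 5 d.p.)
v1: (-4.5,-3.5) → rotate → (-3.67397,4.35912) → ×s → (-6.67132,7.91544) → (-6.67,7.92)
v2: (-3.5,-4.5) → rotate → (-4.63394,3.32063) → ×s → (-8.41446,6.02972) → (-8.41,6.03)
v3: (2.5,0.5) → rotate → (0.59776,-2.47844) → ×s → (1.08544,-4.50044) → (1.09,-4.50)
v4: (2.5,5) → rotate → (5.09429,-2.30177) → ×s → (9.25039,-4.17964) → (9.25,-4.18)
v5: (-0.5,5) → rotate → (4.97652,0.69591) → ×s → (9.03652,1.26366) → (9.04,1.26)
v6: (-4,3) → rotate → (2.84065,4.11470) → ×s → (5.15814,7.47160) → (5.16,7.47)

Cross-section at z=2.75: (-6.67,7.92) (-8.41,6.03) (1.09,-4.50) (9.25,-4.18) (9.04,1.26) (5.16,7.47)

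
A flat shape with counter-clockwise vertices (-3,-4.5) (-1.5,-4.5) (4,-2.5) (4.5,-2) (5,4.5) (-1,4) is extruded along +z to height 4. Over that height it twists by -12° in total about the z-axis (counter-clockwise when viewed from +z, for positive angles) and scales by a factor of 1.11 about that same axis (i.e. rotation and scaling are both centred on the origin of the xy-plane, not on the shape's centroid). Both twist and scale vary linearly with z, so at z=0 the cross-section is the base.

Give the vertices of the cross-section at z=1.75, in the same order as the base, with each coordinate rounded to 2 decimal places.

Cross-section at z=1.75: (-3.56,-4.41) (-2.00,-4.55) (3.94,-2.99) (4.50,-2.52) (5.65,4.22) (-0.66,4.27)

t = z/height = 1.75/4 = 0.4375
s = 1 + (scale-1)·z/height = 1 + (1.11-1)·1.75/4 = 1.048125
θ = twist·z/height = -12°·1.75/4 = -5.2500° = -0.091630 rad
cos θ = 0.995805, sin θ = -0.091502 (intermediates below are computed at full precision and shown rounded to 5 d.p.)
v1: (-3,-4.5) → rotate → (-3.39917,-4.20662) → ×s → (-3.56276,-4.40906) → (-3.56,-4.41)
v2: (-1.5,-4.5) → rotate → (-1.90546,-4.34387) → ×s → (-1.99717,-4.55292) → (-2.00,-4.55)
v3: (4,-2.5) → rotate → (3.75447,-2.85552) → ×s → (3.93515,-2.99294) → (3.94,-2.99)
v4: (4.5,-2) → rotate → (4.29812,-2.40337) → ×s → (4.50497,-2.51903) → (4.50,-2.52)
v5: (5,4.5) → rotate → (5.39078,4.02361) → ×s → (5.65021,4.21725) → (5.65,4.22)
v6: (-1,4) → rotate → (-0.62980,4.07472) → ×s → (-0.66011,4.27082) → (-0.66,4.27)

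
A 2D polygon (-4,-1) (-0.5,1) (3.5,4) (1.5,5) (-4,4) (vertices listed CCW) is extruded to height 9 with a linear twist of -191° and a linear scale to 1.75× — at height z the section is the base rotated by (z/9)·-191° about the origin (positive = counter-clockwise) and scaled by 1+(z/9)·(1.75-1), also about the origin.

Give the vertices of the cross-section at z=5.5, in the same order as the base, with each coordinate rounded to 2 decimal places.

Cross-section at z=5.5: (1.32,5.87) (1.63,0.00) (2.92,-7.18) (5.53,-5.23) (7.83,2.59)

t = z/height = 5.5/9 = 0.611111
s = 1 + (scale-1)·z/height = 1 + (1.75-1)·5.5/9 = 1.458333
θ = twist·z/height = -191°·5.5/9 = -116.7222° = -2.037187 rad
cos θ = -0.449665, sin θ = -0.893197 (intermediates below are computed at full precision and shown rounded to 5 d.p.)
v1: (-4,-1) → rotate → (0.90546,4.02245) → ×s → (1.32047,5.86608) → (1.32,5.87)
v2: (-0.5,1) → rotate → (1.11803,-0.00307) → ×s → (1.63046,-0.00447) → (1.63,0.00)
v3: (3.5,4) → rotate → (1.99896,-4.92485) → ×s → (2.91515,-7.18208) → (2.92,-7.18)
v4: (1.5,5) → rotate → (3.79149,-3.58812) → ×s → (5.52925,-5.23268) → (5.53,-5.23)
v5: (-4,4) → rotate → (5.37145,1.77413) → ×s → (7.83336,2.58727) → (7.83,2.59)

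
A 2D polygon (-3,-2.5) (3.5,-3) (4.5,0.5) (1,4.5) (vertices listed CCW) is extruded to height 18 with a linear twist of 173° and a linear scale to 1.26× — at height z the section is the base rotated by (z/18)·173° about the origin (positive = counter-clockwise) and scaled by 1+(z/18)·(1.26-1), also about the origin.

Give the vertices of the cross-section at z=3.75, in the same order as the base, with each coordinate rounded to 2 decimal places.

t = z/height = 3.75/18 = 0.208333
s = 1 + (scale-1)·z/height = 1 + (1.26-1)·3.75/18 = 1.054167
θ = twist·z/height = 173°·3.75/18 = 36.0417° = 0.629046 rad
cos θ = 0.808589, sin θ = 0.588373 (intermediates below are computed at full precision and shown rounded to 5 d.p.)
v1: (-3,-2.5) → rotate → (-0.95483,-3.78659) → ×s → (-1.00655,-3.99170) → (-1.01,-3.99)
v2: (3.5,-3) → rotate → (4.59518,-0.36646) → ×s → (4.84409,-0.38631) → (4.84,-0.39)
v3: (4.5,0.5) → rotate → (3.34447,3.05198) → ×s → (3.52562,3.21729) → (3.53,3.22)
v4: (1,4.5) → rotate → (-1.83909,4.22703) → ×s → (-1.93871,4.45599) → (-1.94,4.46)

Cross-section at z=3.75: (-1.01,-3.99) (4.84,-0.39) (3.53,3.22) (-1.94,4.46)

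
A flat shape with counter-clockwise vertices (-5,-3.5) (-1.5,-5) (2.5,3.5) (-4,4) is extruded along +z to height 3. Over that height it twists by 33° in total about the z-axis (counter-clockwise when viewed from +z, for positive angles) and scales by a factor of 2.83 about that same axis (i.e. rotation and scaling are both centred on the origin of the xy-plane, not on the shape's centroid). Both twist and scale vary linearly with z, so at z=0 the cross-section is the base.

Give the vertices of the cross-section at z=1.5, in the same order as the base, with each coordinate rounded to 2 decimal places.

Cross-section at z=1.5: (-7.28,-9.15) (-0.03,-10.00) (2.69,7.79) (-9.52,5.17)

t = z/height = 1.5/3 = 0.5
s = 1 + (scale-1)·z/height = 1 + (2.83-1)·1.5/3 = 1.915000
θ = twist·z/height = 33°·1.5/3 = 16.5000° = 0.287979 rad
cos θ = 0.958820, sin θ = 0.284015 (intermediates below are computed at full precision and shown rounded to 5 d.p.)
v1: (-5,-3.5) → rotate → (-3.80004,-4.77595) → ×s → (-7.27709,-9.14594) → (-7.28,-9.15)
v2: (-1.5,-5) → rotate → (-0.01815,-5.22012) → ×s → (-0.03476,-9.99653) → (-0.03,-10.00)
v3: (2.5,3.5) → rotate → (1.40300,4.06591) → ×s → (2.68674,7.78621) → (2.69,7.79)
v4: (-4,4) → rotate → (-4.97134,2.69922) → ×s → (-9.52012,5.16900) → (-9.52,5.17)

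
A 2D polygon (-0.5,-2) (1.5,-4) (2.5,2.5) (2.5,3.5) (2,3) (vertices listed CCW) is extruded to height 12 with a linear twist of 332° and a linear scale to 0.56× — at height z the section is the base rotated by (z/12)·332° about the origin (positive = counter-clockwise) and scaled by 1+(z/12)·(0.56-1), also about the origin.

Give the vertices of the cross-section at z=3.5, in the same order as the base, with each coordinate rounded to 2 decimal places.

t = z/height = 3.5/12 = 0.291667
s = 1 + (scale-1)·z/height = 1 + (0.56-1)·3.5/12 = 0.871667
θ = twist·z/height = 332°·3.5/12 = 96.8333° = 1.690060 rad
cos θ = -0.118982, sin θ = 0.992896 (intermediates below are computed at full precision and shown rounded to 5 d.p.)
v1: (-0.5,-2) → rotate → (2.04528,-0.25848) → ×s → (1.78281,-0.22531) → (1.78,-0.23)
v2: (1.5,-4) → rotate → (3.79311,1.96527) → ×s → (3.30633,1.71306) → (3.31,1.71)
v3: (2.5,2.5) → rotate → (-2.77970,2.18479) → ×s → (-2.42297,1.90441) → (-2.42,1.90)
v4: (2.5,3.5) → rotate → (-3.77259,2.06581) → ×s → (-3.28844,1.80069) → (-3.29,1.80)
v5: (2,3) → rotate → (-3.21665,1.62885) → ×s → (-2.80385,1.41981) → (-2.80,1.42)

Cross-section at z=3.5: (1.78,-0.23) (3.31,1.71) (-2.42,1.90) (-3.29,1.80) (-2.80,1.42)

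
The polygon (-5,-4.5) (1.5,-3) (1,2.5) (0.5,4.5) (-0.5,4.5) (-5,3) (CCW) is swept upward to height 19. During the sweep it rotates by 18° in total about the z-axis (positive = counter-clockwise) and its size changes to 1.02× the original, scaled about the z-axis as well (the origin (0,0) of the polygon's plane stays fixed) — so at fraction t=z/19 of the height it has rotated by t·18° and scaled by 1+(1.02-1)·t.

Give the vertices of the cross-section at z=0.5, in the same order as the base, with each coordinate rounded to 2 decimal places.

t = z/height = 0.5/19 = 0.0263158
s = 1 + (scale-1)·z/height = 1 + (1.02-1)·0.5/19 = 1.000526
θ = twist·z/height = 18°·0.5/19 = 0.4737° = 0.008267 rad
cos θ = 0.999966, sin θ = 0.008267 (intermediates below are computed at full precision and shown rounded to 5 d.p.)
v1: (-5,-4.5) → rotate → (-4.96263,-4.54118) → ×s → (-4.96524,-4.54357) → (-4.97,-4.54)
v2: (1.5,-3) → rotate → (1.52475,-2.98750) → ×s → (1.52555,-2.98907) → (1.53,-2.99)
v3: (1,2.5) → rotate → (0.97930,2.50818) → ×s → (0.97981,2.50950) → (0.98,2.51)
v4: (0.5,4.5) → rotate → (0.46278,4.50398) → ×s → (0.46302,4.50635) → (0.46,4.51)
v5: (-0.5,4.5) → rotate → (-0.53719,4.49571) → ×s → (-0.53747,4.49808) → (-0.54,4.50)
v6: (-5,3) → rotate → (-5.02463,2.95856) → ×s → (-5.02728,2.96012) → (-5.03,2.96)

Cross-section at z=0.5: (-4.97,-4.54) (1.53,-2.99) (0.98,2.51) (0.46,4.51) (-0.54,4.50) (-5.03,2.96)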